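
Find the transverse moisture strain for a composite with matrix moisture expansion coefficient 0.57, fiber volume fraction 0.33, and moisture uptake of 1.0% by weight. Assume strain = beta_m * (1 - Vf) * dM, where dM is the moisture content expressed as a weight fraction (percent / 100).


dM = 1.0/100 = 0.01
strain = beta_m * (1-Vf) * dM = 0.57 * 0.67 * 0.01 = 0.003819

0.003819


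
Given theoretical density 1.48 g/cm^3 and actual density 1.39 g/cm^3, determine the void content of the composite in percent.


Void% = (rho_theo - rho_actual)/rho_theo * 100 = (1.48 - 1.39)/1.48 * 100 = 6.08%

6.08%


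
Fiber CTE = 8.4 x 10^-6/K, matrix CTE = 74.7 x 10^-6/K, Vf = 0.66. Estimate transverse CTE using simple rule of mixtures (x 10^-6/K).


alpha_2 = alpha_f*Vf + alpha_m*(1-Vf) = 8.4*0.66 + 74.7*0.34 = 30.9 x 10^-6/K

30.9 x 10^-6/K


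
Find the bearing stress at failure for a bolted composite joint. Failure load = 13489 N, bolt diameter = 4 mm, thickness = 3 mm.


sigma_br = F/(d*h) = 13489/(4*3) = 1124.1 MPa

1124.1 MPa


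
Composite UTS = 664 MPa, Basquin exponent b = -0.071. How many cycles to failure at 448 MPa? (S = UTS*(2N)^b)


N = 0.5 * (S/UTS)^(1/b) = 0.5 * (448/664)^(1/-0.071) = 127.6064 cycles

127.6064 cycles


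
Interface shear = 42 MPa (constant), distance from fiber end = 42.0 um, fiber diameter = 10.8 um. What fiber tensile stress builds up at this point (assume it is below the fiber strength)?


Force balance: sigma_f * (pi*d^2/4) = tau * (pi*d) * x  ->  sigma_f = 4 * tau * x / d
sigma_f = 4 * 42 * 42.0 / 10.8 = 653.3 MPa

653.3 MPa


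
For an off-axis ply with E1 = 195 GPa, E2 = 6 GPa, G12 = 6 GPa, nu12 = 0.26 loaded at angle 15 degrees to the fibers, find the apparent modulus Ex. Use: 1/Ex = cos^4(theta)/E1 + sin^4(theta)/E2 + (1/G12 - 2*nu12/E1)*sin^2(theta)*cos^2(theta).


cos^4(15) = 0.870513, sin^4(15) = 0.004487, sin^2(15)*cos^2(15) = 0.0625
1/G12 - 2*nu12/E1 = 1/6 - 2*0.26/195 = 0.164 GPa^-1
1/Ex = 0.870513/195 + 0.004487/6 + 0.164*0.0625 = 0.0154621 GPa^-1
Ex = 64.67 GPa

64.67 GPa


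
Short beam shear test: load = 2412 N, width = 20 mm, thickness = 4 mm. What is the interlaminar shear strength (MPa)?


ILSS = 3F/(4bh) = 3*2412/(4*20*4) = 22.61 MPa

22.61 MPa


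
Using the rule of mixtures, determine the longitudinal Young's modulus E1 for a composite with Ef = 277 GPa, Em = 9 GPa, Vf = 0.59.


E1 = Ef*Vf + Em*(1-Vf) = 277*0.59 + 9*0.41 = 167.12 GPa

167.12 GPa


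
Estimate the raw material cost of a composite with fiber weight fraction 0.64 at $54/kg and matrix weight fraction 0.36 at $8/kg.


Cost = cost_f*Wf + cost_m*Wm = 54*0.64 + 8*0.36 = $37.44/kg

$37.44/kg


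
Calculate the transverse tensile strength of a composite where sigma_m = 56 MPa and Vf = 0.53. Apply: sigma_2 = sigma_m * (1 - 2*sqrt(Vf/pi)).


factor = 1 - 2*sqrt(0.53/pi) = 0.1785
sigma_2 = 56 * 0.1785 = 10.0 MPa

10.0 MPa


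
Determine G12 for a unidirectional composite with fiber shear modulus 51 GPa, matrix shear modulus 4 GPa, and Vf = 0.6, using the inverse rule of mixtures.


1/G12 = Vf/Gf + (1-Vf)/Gm = 0.6/51 + 0.4/4
G12 = 8.95 GPa

8.95 GPa


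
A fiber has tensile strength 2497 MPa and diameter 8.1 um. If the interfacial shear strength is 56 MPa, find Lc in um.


Lc = sigma_f * d / (2 * tau_i) = 2497 * 8.1 / (2 * 56) = 180.6 um

180.6 um


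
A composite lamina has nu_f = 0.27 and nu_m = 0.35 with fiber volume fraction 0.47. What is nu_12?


nu_12 = nu_f*Vf + nu_m*(1-Vf) = 0.27*0.47 + 0.35*0.53 = 0.3124

0.3124


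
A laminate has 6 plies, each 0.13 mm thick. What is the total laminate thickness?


h = n * t_ply = 6 * 0.13 = 0.78 mm

0.78 mm


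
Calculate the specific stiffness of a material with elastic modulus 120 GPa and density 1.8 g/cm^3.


Specific stiffness = E/rho = 120/1.8 = 66.7 GPa/(g/cm^3)

66.7 GPa/(g/cm^3)


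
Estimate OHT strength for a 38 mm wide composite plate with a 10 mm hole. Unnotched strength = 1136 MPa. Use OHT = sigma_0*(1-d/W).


OHT = sigma_0*(1-d/W) = 1136*(1-10/38) = 837.1 MPa

837.1 MPa


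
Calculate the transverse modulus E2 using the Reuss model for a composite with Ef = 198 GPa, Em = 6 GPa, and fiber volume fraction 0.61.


1/E2 = Vf/Ef + (1-Vf)/Em = 0.61/198 + 0.39/6
E2 = 14.69 GPa

14.69 GPa


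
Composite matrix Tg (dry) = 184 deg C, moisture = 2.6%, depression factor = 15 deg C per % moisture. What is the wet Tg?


Tg_wet = Tg_dry - k*moisture = 184 - 15*2.6 = 145.0 deg C

145.0 deg C


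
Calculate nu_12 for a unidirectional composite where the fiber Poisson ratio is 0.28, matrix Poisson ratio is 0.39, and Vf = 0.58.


nu_12 = nu_f*Vf + nu_m*(1-Vf) = 0.28*0.58 + 0.39*0.42 = 0.3262

0.3262


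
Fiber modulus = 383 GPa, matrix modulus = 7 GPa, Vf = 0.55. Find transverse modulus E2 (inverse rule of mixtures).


1/E2 = Vf/Ef + (1-Vf)/Em = 0.55/383 + 0.45/7
E2 = 15.22 GPa

15.22 GPa


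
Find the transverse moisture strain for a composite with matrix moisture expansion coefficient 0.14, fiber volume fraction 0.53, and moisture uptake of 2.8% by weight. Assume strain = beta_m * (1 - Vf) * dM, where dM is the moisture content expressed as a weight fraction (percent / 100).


dM = 2.8/100 = 0.028
strain = beta_m * (1-Vf) * dM = 0.14 * 0.47 * 0.028 = 0.0018424

0.0018424


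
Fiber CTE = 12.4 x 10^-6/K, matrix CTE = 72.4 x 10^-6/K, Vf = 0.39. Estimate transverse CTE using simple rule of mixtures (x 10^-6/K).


alpha_2 = alpha_f*Vf + alpha_m*(1-Vf) = 12.4*0.39 + 72.4*0.61 = 49.0 x 10^-6/K

49.0 x 10^-6/K


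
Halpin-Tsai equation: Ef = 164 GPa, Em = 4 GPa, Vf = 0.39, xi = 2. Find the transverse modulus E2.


eta = (Ef/Em - 1)/(Ef/Em + xi) = (41.0 - 1)/(41.0 + 2) = 0.9302
E2 = Em*(1+xi*eta*Vf)/(1-eta*Vf) = 10.83 GPa

10.83 GPa


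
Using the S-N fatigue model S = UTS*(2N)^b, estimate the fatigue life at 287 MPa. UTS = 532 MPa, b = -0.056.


N = 0.5 * (S/UTS)^(1/b) = 0.5 * (287/532)^(1/-0.056) = 30564.3583 cycles

30564.3583 cycles


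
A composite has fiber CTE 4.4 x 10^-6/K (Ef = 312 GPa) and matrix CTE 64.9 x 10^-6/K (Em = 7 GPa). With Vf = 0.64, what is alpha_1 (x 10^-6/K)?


E1 = Ef*Vf + Em*(1-Vf) = 202.2
alpha_1 = (alpha_f*Ef*Vf + alpha_m*Em*(1-Vf))/E1 = 5.15 x 10^-6/K

5.15 x 10^-6/K


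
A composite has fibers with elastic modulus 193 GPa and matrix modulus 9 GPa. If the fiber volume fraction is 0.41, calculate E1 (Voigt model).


E1 = Ef*Vf + Em*(1-Vf) = 193*0.41 + 9*0.59 = 84.44 GPa

84.44 GPa


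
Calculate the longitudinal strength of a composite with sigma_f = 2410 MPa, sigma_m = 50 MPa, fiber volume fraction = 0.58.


sigma_1 = sigma_f*Vf + sigma_m*(1-Vf) = 2410*0.58 + 50*0.42 = 1418.8 MPa

1418.8 MPa


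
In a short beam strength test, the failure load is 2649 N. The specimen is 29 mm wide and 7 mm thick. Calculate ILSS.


ILSS = 3F/(4bh) = 3*2649/(4*29*7) = 9.79 MPa

9.79 MPa


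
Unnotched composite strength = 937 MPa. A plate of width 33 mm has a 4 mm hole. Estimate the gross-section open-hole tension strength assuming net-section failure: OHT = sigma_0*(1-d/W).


OHT = sigma_0*(1-d/W) = 937*(1-4/33) = 823.4 MPa

823.4 MPa


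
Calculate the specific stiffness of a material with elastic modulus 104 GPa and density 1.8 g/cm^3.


Specific stiffness = E/rho = 104/1.8 = 57.8 GPa/(g/cm^3)

57.8 GPa/(g/cm^3)


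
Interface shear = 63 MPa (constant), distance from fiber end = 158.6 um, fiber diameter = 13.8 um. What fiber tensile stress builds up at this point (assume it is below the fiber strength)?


Force balance: sigma_f * (pi*d^2/4) = tau * (pi*d) * x  ->  sigma_f = 4 * tau * x / d
sigma_f = 4 * 63 * 158.6 / 13.8 = 2896.2 MPa

2896.2 MPa


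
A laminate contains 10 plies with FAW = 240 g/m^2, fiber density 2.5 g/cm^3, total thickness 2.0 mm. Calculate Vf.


Vf = n * FAW / (rho_f * h * 1000) = 10 * 240 / (2.5 * 2.0 * 1000) = 0.48

0.48


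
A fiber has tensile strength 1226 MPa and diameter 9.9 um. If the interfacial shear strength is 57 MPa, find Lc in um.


Lc = sigma_f * d / (2 * tau_i) = 1226 * 9.9 / (2 * 57) = 106.5 um

106.5 um


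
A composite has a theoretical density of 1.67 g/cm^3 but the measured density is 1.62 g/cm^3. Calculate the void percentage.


Void% = (rho_theo - rho_actual)/rho_theo * 100 = (1.67 - 1.62)/1.67 * 100 = 2.99%

2.99%


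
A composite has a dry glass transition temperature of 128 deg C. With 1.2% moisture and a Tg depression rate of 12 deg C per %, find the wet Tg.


Tg_wet = Tg_dry - k*moisture = 128 - 12*1.2 = 113.6 deg C

113.6 deg C


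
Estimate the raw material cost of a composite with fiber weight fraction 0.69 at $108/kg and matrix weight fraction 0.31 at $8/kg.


Cost = cost_f*Wf + cost_m*Wm = 108*0.69 + 8*0.31 = $77.0/kg

$77.0/kg


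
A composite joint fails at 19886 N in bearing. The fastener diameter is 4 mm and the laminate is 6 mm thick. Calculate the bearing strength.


sigma_br = F/(d*h) = 19886/(4*6) = 828.6 MPa

828.6 MPa


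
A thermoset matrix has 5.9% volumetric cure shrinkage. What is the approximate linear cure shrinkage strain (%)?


Linear shrinkage ≈ vol_shrink/3 = 5.9/3 = 1.967%

1.967%


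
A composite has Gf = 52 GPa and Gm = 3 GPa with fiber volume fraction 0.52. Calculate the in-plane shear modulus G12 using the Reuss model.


1/G12 = Vf/Gf + (1-Vf)/Gm = 0.52/52 + 0.48/3
G12 = 5.88 GPa

5.88 GPa


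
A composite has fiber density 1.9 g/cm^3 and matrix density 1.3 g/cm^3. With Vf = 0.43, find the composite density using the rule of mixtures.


rho_c = rho_f*Vf + rho_m*(1-Vf) = 1.9*0.43 + 1.3*0.57 = 1.558 g/cm^3

1.558 g/cm^3


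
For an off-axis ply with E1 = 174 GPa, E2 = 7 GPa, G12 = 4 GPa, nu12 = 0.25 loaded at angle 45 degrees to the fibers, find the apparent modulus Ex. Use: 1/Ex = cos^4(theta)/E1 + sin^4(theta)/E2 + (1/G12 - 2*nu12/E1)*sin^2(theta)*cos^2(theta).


cos^4(45) = 0.25, sin^4(45) = 0.25, sin^2(45)*cos^2(45) = 0.25
1/G12 - 2*nu12/E1 = 1/4 - 2*0.25/174 = 0.247126 GPa^-1
1/Ex = 0.25/174 + 0.25/7 + 0.247126*0.25 = 0.0989327 GPa^-1
Ex = 10.11 GPa

10.11 GPa


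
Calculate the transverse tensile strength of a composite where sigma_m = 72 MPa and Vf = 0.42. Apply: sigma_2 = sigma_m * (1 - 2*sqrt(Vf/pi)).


factor = 1 - 2*sqrt(0.42/pi) = 0.2687
sigma_2 = 72 * 0.2687 = 19.35 MPa

19.35 MPa


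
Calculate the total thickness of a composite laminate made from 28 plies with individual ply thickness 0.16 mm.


h = n * t_ply = 28 * 0.16 = 4.48 mm

4.48 mm


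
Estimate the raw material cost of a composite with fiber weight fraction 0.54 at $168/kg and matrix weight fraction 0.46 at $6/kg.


Cost = cost_f*Wf + cost_m*Wm = 168*0.54 + 6*0.46 = $93.48/kg

$93.48/kg


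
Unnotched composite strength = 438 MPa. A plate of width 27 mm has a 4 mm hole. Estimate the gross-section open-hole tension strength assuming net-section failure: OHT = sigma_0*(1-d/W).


OHT = sigma_0*(1-d/W) = 438*(1-4/27) = 373.1 MPa

373.1 MPa


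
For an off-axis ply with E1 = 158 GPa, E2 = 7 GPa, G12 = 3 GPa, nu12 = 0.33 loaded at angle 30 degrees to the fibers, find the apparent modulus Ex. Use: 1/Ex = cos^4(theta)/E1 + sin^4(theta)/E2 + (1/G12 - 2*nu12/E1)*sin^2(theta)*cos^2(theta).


cos^4(30) = 0.5625, sin^4(30) = 0.0625, sin^2(30)*cos^2(30) = 0.1875
1/G12 - 2*nu12/E1 = 1/3 - 2*0.33/158 = 0.329156 GPa^-1
1/Ex = 0.5625/158 + 0.0625/7 + 0.329156*0.1875 = 0.0742055 GPa^-1
Ex = 13.48 GPa

13.48 GPa


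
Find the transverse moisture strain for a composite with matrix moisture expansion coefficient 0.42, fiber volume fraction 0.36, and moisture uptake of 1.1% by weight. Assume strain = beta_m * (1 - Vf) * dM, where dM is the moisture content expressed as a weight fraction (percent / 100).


dM = 1.1/100 = 0.011
strain = beta_m * (1-Vf) * dM = 0.42 * 0.64 * 0.011 = 0.0029568

0.0029568


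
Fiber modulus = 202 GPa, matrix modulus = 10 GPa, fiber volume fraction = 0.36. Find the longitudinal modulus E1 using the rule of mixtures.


E1 = Ef*Vf + Em*(1-Vf) = 202*0.36 + 10*0.64 = 79.12 GPa

79.12 GPa


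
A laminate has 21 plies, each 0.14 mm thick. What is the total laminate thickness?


h = n * t_ply = 21 * 0.14 = 2.94 mm

2.94 mm


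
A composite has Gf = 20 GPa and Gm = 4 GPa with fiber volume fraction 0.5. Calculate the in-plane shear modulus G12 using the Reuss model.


1/G12 = Vf/Gf + (1-Vf)/Gm = 0.5/20 + 0.5/4
G12 = 6.67 GPa

6.67 GPa


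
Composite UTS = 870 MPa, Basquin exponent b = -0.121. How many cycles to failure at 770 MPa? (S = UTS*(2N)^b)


N = 0.5 * (S/UTS)^(1/b) = 0.5 * (770/870)^(1/-0.121) = 1.3716 cycles

1.3716 cycles


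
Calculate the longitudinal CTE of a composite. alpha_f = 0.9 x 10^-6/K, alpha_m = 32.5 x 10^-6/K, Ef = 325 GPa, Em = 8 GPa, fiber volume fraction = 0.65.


E1 = Ef*Vf + Em*(1-Vf) = 214.05
alpha_1 = (alpha_f*Ef*Vf + alpha_m*Em*(1-Vf))/E1 = 1.31 x 10^-6/K

1.31 x 10^-6/K


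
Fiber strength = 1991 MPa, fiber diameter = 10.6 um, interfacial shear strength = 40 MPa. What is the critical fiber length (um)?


Lc = sigma_f * d / (2 * tau_i) = 1991 * 10.6 / (2 * 40) = 263.8 um

263.8 um


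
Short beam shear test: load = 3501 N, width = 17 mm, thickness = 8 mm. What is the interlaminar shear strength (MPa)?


ILSS = 3F/(4bh) = 3*3501/(4*17*8) = 19.31 MPa

19.31 MPa


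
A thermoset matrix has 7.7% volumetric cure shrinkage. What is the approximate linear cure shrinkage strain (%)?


Linear shrinkage ≈ vol_shrink/3 = 7.7/3 = 2.567%

2.567%


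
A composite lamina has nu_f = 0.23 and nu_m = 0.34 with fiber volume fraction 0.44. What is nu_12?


nu_12 = nu_f*Vf + nu_m*(1-Vf) = 0.23*0.44 + 0.34*0.56 = 0.2916

0.2916


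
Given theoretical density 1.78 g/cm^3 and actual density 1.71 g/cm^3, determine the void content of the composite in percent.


Void% = (rho_theo - rho_actual)/rho_theo * 100 = (1.78 - 1.71)/1.78 * 100 = 3.93%

3.93%


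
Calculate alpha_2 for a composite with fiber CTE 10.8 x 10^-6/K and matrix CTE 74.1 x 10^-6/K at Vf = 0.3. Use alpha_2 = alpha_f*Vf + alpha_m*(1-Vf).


alpha_2 = alpha_f*Vf + alpha_m*(1-Vf) = 10.8*0.3 + 74.1*0.7 = 55.1 x 10^-6/K

55.1 x 10^-6/K


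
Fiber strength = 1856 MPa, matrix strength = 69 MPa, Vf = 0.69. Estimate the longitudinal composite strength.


sigma_1 = sigma_f*Vf + sigma_m*(1-Vf) = 1856*0.69 + 69*0.31 = 1302.0 MPa

1302.0 MPa


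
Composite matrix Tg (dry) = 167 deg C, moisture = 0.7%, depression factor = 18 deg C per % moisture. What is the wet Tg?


Tg_wet = Tg_dry - k*moisture = 167 - 18*0.7 = 154.4 deg C

154.4 deg C


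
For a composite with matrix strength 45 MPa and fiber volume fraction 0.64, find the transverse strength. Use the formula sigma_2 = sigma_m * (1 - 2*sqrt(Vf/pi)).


factor = 1 - 2*sqrt(0.64/pi) = 0.0973
sigma_2 = 45 * 0.0973 = 4.38 MPa

4.38 MPa


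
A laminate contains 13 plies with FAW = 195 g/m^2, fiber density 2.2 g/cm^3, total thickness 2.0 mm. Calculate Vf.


Vf = n * FAW / (rho_f * h * 1000) = 13 * 195 / (2.2 * 2.0 * 1000) = 0.5761

0.5761


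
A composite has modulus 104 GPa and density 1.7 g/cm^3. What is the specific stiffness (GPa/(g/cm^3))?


Specific stiffness = E/rho = 104/1.7 = 61.2 GPa/(g/cm^3)

61.2 GPa/(g/cm^3)


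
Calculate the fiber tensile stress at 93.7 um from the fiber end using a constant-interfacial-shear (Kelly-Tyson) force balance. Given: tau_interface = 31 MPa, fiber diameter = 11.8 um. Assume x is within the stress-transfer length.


Force balance: sigma_f * (pi*d^2/4) = tau * (pi*d) * x  ->  sigma_f = 4 * tau * x / d
sigma_f = 4 * 31 * 93.7 / 11.8 = 984.6 MPa

984.6 MPa


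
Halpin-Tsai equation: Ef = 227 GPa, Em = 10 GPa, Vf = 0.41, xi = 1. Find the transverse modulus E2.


eta = (Ef/Em - 1)/(Ef/Em + xi) = (22.7 - 1)/(22.7 + 1) = 0.9156
E2 = Em*(1+xi*eta*Vf)/(1-eta*Vf) = 22.02 GPa

22.02 GPa


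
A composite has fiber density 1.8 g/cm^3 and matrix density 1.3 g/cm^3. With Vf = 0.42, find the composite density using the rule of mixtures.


rho_c = rho_f*Vf + rho_m*(1-Vf) = 1.8*0.42 + 1.3*0.58 = 1.51 g/cm^3

1.51 g/cm^3


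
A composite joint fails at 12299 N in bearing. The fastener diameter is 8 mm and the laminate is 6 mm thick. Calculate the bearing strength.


sigma_br = F/(d*h) = 12299/(8*6) = 256.2 MPa

256.2 MPa


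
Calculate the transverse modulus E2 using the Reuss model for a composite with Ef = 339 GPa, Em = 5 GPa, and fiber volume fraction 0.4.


1/E2 = Vf/Ef + (1-Vf)/Em = 0.4/339 + 0.6/5
E2 = 8.25 GPa

8.25 GPa


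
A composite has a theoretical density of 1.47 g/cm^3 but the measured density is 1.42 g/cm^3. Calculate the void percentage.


Void% = (rho_theo - rho_actual)/rho_theo * 100 = (1.47 - 1.42)/1.47 * 100 = 3.4%

3.4%


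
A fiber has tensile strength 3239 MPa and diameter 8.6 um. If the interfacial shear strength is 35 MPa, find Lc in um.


Lc = sigma_f * d / (2 * tau_i) = 3239 * 8.6 / (2 * 35) = 397.9 um

397.9 um


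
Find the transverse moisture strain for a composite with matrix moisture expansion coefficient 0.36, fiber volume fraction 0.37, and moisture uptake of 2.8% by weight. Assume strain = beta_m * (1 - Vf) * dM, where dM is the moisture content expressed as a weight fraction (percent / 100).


dM = 2.8/100 = 0.028
strain = beta_m * (1-Vf) * dM = 0.36 * 0.63 * 0.028 = 0.0063504

0.0063504


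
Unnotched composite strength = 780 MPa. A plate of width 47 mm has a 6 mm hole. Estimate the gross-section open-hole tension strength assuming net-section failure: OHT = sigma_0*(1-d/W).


OHT = sigma_0*(1-d/W) = 780*(1-6/47) = 680.4 MPa

680.4 MPa


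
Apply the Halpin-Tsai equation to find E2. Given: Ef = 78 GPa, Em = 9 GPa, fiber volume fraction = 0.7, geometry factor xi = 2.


eta = (Ef/Em - 1)/(Ef/Em + xi) = (8.6667 - 1)/(8.6667 + 2) = 0.7188
E2 = Em*(1+xi*eta*Vf)/(1-eta*Vf) = 36.34 GPa

36.34 GPa


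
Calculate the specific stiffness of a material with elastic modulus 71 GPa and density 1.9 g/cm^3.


Specific stiffness = E/rho = 71/1.9 = 37.4 GPa/(g/cm^3)

37.4 GPa/(g/cm^3)


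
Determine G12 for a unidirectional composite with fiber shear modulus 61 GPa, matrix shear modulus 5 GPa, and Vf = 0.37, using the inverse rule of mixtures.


1/G12 = Vf/Gf + (1-Vf)/Gm = 0.37/61 + 0.63/5
G12 = 7.57 GPa

7.57 GPa


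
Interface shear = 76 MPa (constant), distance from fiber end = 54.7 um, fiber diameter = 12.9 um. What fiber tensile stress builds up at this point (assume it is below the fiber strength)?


Force balance: sigma_f * (pi*d^2/4) = tau * (pi*d) * x  ->  sigma_f = 4 * tau * x / d
sigma_f = 4 * 76 * 54.7 / 12.9 = 1289.1 MPa

1289.1 MPa


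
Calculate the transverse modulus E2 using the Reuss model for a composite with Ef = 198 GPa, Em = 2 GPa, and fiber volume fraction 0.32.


1/E2 = Vf/Ef + (1-Vf)/Em = 0.32/198 + 0.68/2
E2 = 2.93 GPa

2.93 GPa


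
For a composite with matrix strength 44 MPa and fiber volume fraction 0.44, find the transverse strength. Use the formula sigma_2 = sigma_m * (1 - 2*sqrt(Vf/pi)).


factor = 1 - 2*sqrt(0.44/pi) = 0.2515
sigma_2 = 44 * 0.2515 = 11.07 MPa

11.07 MPa


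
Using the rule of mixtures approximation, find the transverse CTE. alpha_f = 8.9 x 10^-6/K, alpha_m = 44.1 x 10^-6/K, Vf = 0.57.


alpha_2 = alpha_f*Vf + alpha_m*(1-Vf) = 8.9*0.57 + 44.1*0.43 = 24.0 x 10^-6/K

24.0 x 10^-6/K


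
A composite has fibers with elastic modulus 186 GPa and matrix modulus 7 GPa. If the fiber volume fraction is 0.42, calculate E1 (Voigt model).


E1 = Ef*Vf + Em*(1-Vf) = 186*0.42 + 7*0.58 = 82.18 GPa

82.18 GPa


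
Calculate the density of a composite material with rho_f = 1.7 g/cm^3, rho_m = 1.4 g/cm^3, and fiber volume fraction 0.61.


rho_c = rho_f*Vf + rho_m*(1-Vf) = 1.7*0.61 + 1.4*0.39 = 1.583 g/cm^3

1.583 g/cm^3


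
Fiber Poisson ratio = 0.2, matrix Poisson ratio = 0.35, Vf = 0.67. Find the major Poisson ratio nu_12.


nu_12 = nu_f*Vf + nu_m*(1-Vf) = 0.2*0.67 + 0.35*0.33 = 0.2495

0.2495


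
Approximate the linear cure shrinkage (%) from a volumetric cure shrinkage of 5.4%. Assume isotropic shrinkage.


Linear shrinkage ≈ vol_shrink/3 = 5.4/3 = 1.8%

1.8%


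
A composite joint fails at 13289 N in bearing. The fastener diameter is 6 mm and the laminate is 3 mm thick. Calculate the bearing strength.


sigma_br = F/(d*h) = 13289/(6*3) = 738.3 MPa

738.3 MPa


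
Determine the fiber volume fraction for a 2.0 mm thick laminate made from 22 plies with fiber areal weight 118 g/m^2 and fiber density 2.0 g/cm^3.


Vf = n * FAW / (rho_f * h * 1000) = 22 * 118 / (2.0 * 2.0 * 1000) = 0.649

0.649


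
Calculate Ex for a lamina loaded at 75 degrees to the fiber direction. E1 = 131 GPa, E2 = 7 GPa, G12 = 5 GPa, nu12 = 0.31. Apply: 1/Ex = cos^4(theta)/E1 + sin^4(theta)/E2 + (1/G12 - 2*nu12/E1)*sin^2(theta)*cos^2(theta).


cos^4(75) = 0.004487, sin^4(75) = 0.870513, sin^2(75)*cos^2(75) = 0.0625
1/G12 - 2*nu12/E1 = 1/5 - 2*0.31/131 = 0.195267 GPa^-1
1/Ex = 0.004487/131 + 0.870513/7 + 0.195267*0.0625 = 0.1365974 GPa^-1
Ex = 7.32 GPa

7.32 GPa


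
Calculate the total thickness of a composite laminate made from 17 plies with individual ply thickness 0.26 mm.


h = n * t_ply = 17 * 0.26 = 4.42 mm

4.42 mm


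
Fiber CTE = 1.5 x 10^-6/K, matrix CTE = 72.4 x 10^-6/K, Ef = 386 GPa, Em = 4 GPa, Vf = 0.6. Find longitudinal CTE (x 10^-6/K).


E1 = Ef*Vf + Em*(1-Vf) = 233.2
alpha_1 = (alpha_f*Ef*Vf + alpha_m*Em*(1-Vf))/E1 = 1.99 x 10^-6/K

1.99 x 10^-6/K


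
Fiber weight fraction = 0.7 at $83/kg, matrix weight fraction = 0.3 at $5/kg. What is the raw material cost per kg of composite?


Cost = cost_f*Wf + cost_m*Wm = 83*0.7 + 5*0.3 = $59.6/kg

$59.6/kg


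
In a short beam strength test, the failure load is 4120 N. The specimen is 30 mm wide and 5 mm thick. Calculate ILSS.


ILSS = 3F/(4bh) = 3*4120/(4*30*5) = 20.6 MPa

20.6 MPa


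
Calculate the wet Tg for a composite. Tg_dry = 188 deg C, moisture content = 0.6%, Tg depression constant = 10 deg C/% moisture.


Tg_wet = Tg_dry - k*moisture = 188 - 10*0.6 = 182.0 deg C

182.0 deg C


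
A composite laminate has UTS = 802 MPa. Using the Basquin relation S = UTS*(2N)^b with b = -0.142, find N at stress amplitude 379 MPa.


N = 0.5 * (S/UTS)^(1/b) = 0.5 * (379/802)^(1/-0.142) = 98.0553 cycles

98.0553 cycles


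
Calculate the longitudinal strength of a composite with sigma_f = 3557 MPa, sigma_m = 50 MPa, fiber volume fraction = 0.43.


sigma_1 = sigma_f*Vf + sigma_m*(1-Vf) = 3557*0.43 + 50*0.57 = 1558.0 MPa

1558.0 MPa


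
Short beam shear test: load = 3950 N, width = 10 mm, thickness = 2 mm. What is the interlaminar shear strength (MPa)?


ILSS = 3F/(4bh) = 3*3950/(4*10*2) = 148.13 MPa

148.13 MPa


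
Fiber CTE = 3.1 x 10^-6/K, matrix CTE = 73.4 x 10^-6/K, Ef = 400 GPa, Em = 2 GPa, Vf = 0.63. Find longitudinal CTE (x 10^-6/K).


E1 = Ef*Vf + Em*(1-Vf) = 252.74
alpha_1 = (alpha_f*Ef*Vf + alpha_m*Em*(1-Vf))/E1 = 3.31 x 10^-6/K

3.31 x 10^-6/K


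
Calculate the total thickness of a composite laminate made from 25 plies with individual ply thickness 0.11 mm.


h = n * t_ply = 25 * 0.11 = 2.75 mm

2.75 mm


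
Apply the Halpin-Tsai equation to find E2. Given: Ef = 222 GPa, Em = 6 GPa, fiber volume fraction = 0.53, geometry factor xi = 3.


eta = (Ef/Em - 1)/(Ef/Em + xi) = (37.0 - 1)/(37.0 + 3) = 0.9
E2 = Em*(1+xi*eta*Vf)/(1-eta*Vf) = 27.89 GPa

27.89 GPa


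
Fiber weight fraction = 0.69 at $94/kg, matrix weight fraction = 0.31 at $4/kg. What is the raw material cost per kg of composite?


Cost = cost_f*Wf + cost_m*Wm = 94*0.69 + 4*0.31 = $66.1/kg

$66.1/kg


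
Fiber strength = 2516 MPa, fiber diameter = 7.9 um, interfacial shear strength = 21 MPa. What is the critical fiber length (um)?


Lc = sigma_f * d / (2 * tau_i) = 2516 * 7.9 / (2 * 21) = 473.2 um

473.2 um


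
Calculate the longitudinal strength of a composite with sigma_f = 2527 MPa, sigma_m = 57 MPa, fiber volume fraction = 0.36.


sigma_1 = sigma_f*Vf + sigma_m*(1-Vf) = 2527*0.36 + 57*0.64 = 946.2 MPa

946.2 MPa


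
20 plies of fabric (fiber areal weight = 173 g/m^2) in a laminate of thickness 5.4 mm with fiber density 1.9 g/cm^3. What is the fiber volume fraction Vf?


Vf = n * FAW / (rho_f * h * 1000) = 20 * 173 / (1.9 * 5.4 * 1000) = 0.3372

0.3372


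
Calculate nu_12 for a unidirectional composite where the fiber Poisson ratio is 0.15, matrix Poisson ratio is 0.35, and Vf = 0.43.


nu_12 = nu_f*Vf + nu_m*(1-Vf) = 0.15*0.43 + 0.35*0.57 = 0.264

0.264


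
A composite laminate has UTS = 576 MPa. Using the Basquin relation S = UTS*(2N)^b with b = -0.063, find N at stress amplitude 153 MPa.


N = 0.5 * (S/UTS)^(1/b) = 0.5 * (153/576)^(1/-0.063) = 6.8795e+08 cycles

6.8795e+08 cycles


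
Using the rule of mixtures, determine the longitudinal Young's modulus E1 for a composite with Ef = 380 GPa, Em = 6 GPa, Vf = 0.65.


E1 = Ef*Vf + Em*(1-Vf) = 380*0.65 + 6*0.35 = 249.1 GPa

249.1 GPa


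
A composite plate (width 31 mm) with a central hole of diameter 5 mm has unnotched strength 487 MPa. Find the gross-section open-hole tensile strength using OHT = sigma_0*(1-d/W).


OHT = sigma_0*(1-d/W) = 487*(1-5/31) = 408.5 MPa

408.5 MPa


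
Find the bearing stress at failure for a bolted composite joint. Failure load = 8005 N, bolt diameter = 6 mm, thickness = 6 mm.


sigma_br = F/(d*h) = 8005/(6*6) = 222.4 MPa

222.4 MPa


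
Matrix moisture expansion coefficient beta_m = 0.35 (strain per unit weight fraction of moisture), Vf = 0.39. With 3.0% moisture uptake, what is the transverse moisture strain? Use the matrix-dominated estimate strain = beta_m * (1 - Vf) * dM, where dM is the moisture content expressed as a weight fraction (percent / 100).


dM = 3.0/100 = 0.03
strain = beta_m * (1-Vf) * dM = 0.35 * 0.61 * 0.03 = 0.006405

0.006405


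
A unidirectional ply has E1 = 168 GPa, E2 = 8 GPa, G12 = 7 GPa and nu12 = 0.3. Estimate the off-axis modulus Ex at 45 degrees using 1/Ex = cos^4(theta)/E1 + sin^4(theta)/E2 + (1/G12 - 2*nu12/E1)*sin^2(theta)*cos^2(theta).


cos^4(45) = 0.25, sin^4(45) = 0.25, sin^2(45)*cos^2(45) = 0.25
1/G12 - 2*nu12/E1 = 1/7 - 2*0.3/168 = 0.139286 GPa^-1
1/Ex = 0.25/168 + 0.25/8 + 0.139286*0.25 = 0.0675595 GPa^-1
Ex = 14.8 GPa

14.8 GPa


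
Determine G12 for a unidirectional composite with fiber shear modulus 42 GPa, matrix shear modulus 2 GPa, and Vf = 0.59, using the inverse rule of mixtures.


1/G12 = Vf/Gf + (1-Vf)/Gm = 0.59/42 + 0.41/2
G12 = 4.57 GPa

4.57 GPa


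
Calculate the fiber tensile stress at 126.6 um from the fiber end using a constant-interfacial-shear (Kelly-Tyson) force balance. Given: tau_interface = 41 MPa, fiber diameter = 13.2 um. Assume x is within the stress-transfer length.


Force balance: sigma_f * (pi*d^2/4) = tau * (pi*d) * x  ->  sigma_f = 4 * tau * x / d
sigma_f = 4 * 41 * 126.6 / 13.2 = 1572.9 MPa

1572.9 MPa


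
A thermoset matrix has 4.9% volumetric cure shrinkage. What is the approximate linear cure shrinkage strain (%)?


Linear shrinkage ≈ vol_shrink/3 = 4.9/3 = 1.633%

1.633%


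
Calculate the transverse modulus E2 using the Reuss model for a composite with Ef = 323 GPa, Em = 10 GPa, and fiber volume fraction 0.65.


1/E2 = Vf/Ef + (1-Vf)/Em = 0.65/323 + 0.35/10
E2 = 27.02 GPa

27.02 GPa


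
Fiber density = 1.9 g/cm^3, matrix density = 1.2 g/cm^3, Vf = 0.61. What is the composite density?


rho_c = rho_f*Vf + rho_m*(1-Vf) = 1.9*0.61 + 1.2*0.39 = 1.627 g/cm^3

1.627 g/cm^3


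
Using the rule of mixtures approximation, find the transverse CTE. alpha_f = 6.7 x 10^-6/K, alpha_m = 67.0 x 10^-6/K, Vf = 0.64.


alpha_2 = alpha_f*Vf + alpha_m*(1-Vf) = 6.7*0.64 + 67.0*0.36 = 28.4 x 10^-6/K

28.4 x 10^-6/K


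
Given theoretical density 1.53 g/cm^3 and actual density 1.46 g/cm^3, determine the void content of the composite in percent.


Void% = (rho_theo - rho_actual)/rho_theo * 100 = (1.53 - 1.46)/1.53 * 100 = 4.58%

4.58%


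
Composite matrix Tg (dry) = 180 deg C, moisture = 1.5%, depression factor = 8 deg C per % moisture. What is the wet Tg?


Tg_wet = Tg_dry - k*moisture = 180 - 8*1.5 = 168.0 deg C

168.0 deg C


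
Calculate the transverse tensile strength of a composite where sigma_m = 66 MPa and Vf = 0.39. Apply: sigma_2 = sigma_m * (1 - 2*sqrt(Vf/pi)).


factor = 1 - 2*sqrt(0.39/pi) = 0.2953
sigma_2 = 66 * 0.2953 = 19.49 MPa

19.49 MPa


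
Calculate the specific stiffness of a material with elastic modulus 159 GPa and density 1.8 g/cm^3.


Specific stiffness = E/rho = 159/1.8 = 88.3 GPa/(g/cm^3)

88.3 GPa/(g/cm^3)


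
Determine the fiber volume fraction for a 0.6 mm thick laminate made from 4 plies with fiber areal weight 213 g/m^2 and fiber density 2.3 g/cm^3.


Vf = n * FAW / (rho_f * h * 1000) = 4 * 213 / (2.3 * 0.6 * 1000) = 0.6174

0.6174


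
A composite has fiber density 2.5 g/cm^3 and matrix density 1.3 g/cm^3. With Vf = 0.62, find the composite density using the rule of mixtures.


rho_c = rho_f*Vf + rho_m*(1-Vf) = 2.5*0.62 + 1.3*0.38 = 2.044 g/cm^3

2.044 g/cm^3


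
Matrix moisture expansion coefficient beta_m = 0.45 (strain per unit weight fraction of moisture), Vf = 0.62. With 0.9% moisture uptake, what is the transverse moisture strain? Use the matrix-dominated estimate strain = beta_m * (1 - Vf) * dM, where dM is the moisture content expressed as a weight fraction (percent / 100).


dM = 0.9/100 = 0.009
strain = beta_m * (1-Vf) * dM = 0.45 * 0.38 * 0.009 = 0.001539

0.001539


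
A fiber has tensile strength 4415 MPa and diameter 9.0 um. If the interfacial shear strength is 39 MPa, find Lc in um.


Lc = sigma_f * d / (2 * tau_i) = 4415 * 9.0 / (2 * 39) = 509.4 um

509.4 um


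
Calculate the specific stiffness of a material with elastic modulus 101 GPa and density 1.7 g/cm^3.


Specific stiffness = E/rho = 101/1.7 = 59.4 GPa/(g/cm^3)

59.4 GPa/(g/cm^3)


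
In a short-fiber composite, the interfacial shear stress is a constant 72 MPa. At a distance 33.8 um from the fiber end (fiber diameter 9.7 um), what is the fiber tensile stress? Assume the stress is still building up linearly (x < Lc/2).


Force balance: sigma_f * (pi*d^2/4) = tau * (pi*d) * x  ->  sigma_f = 4 * tau * x / d
sigma_f = 4 * 72 * 33.8 / 9.7 = 1003.5 MPa

1003.5 MPa


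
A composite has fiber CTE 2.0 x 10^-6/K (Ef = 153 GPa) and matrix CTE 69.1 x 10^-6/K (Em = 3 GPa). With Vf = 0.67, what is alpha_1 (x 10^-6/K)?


E1 = Ef*Vf + Em*(1-Vf) = 103.5
alpha_1 = (alpha_f*Ef*Vf + alpha_m*Em*(1-Vf))/E1 = 2.64 x 10^-6/K

2.64 x 10^-6/K


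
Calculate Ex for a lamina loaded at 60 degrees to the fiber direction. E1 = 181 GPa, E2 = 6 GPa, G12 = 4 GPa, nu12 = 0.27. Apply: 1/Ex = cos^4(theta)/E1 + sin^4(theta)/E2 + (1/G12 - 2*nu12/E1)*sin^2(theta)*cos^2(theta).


cos^4(60) = 0.0625, sin^4(60) = 0.5625, sin^2(60)*cos^2(60) = 0.1875
1/G12 - 2*nu12/E1 = 1/4 - 2*0.27/181 = 0.247017 GPa^-1
1/Ex = 0.0625/181 + 0.5625/6 + 0.247017*0.1875 = 0.1404109 GPa^-1
Ex = 7.12 GPa

7.12 GPa


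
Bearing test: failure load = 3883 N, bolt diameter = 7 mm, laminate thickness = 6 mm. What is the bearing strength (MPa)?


sigma_br = F/(d*h) = 3883/(7*6) = 92.5 MPa

92.5 MPa


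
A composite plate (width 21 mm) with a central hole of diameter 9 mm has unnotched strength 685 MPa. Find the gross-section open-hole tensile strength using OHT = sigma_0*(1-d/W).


OHT = sigma_0*(1-d/W) = 685*(1-9/21) = 391.4 MPa

391.4 MPa


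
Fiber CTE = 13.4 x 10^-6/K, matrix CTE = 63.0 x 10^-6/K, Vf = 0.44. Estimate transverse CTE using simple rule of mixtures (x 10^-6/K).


alpha_2 = alpha_f*Vf + alpha_m*(1-Vf) = 13.4*0.44 + 63.0*0.56 = 41.2 x 10^-6/K

41.2 x 10^-6/K


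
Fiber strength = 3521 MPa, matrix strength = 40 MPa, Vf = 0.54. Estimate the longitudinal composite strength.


sigma_1 = sigma_f*Vf + sigma_m*(1-Vf) = 3521*0.54 + 40*0.46 = 1919.7 MPa

1919.7 MPa


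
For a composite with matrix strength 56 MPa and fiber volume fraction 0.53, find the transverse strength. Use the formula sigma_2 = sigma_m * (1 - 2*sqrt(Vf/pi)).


factor = 1 - 2*sqrt(0.53/pi) = 0.1785
sigma_2 = 56 * 0.1785 = 10.0 MPa

10.0 MPa


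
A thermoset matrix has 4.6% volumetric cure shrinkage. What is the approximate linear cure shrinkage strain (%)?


Linear shrinkage ≈ vol_shrink/3 = 4.6/3 = 1.533%

1.533%


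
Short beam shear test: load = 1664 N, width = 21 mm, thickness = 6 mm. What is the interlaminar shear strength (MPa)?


ILSS = 3F/(4bh) = 3*1664/(4*21*6) = 9.9 MPa

9.9 MPa


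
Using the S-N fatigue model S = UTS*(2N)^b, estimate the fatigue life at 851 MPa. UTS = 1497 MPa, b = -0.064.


N = 0.5 * (S/UTS)^(1/b) = 0.5 * (851/1497)^(1/-0.064) = 3401.4278 cycles

3401.4278 cycles


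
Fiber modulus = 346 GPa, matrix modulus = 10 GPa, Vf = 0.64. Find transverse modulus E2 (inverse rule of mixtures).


1/E2 = Vf/Ef + (1-Vf)/Em = 0.64/346 + 0.36/10
E2 = 26.42 GPa

26.42 GPa


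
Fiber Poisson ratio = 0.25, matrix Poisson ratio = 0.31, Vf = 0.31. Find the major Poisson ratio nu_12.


nu_12 = nu_f*Vf + nu_m*(1-Vf) = 0.25*0.31 + 0.31*0.69 = 0.2914

0.2914


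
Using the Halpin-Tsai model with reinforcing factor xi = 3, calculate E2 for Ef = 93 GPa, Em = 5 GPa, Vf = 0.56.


eta = (Ef/Em - 1)/(Ef/Em + xi) = (18.6 - 1)/(18.6 + 3) = 0.8148
E2 = Em*(1+xi*eta*Vf)/(1-eta*Vf) = 21.78 GPa

21.78 GPa


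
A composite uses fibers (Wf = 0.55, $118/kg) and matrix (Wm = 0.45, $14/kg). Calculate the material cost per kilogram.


Cost = cost_f*Wf + cost_m*Wm = 118*0.55 + 14*0.45 = $71.2/kg

$71.2/kg


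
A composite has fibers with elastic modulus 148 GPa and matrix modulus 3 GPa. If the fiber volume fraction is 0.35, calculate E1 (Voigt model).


E1 = Ef*Vf + Em*(1-Vf) = 148*0.35 + 3*0.65 = 53.75 GPa

53.75 GPa


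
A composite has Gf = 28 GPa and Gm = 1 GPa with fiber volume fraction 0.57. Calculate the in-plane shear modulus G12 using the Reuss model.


1/G12 = Vf/Gf + (1-Vf)/Gm = 0.57/28 + 0.43/1
G12 = 2.22 GPa

2.22 GPa


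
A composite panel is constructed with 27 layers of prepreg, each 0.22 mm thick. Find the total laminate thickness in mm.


h = n * t_ply = 27 * 0.22 = 5.94 mm

5.94 mm


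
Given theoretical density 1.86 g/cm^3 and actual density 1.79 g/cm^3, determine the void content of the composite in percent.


Void% = (rho_theo - rho_actual)/rho_theo * 100 = (1.86 - 1.79)/1.86 * 100 = 3.76%

3.76%


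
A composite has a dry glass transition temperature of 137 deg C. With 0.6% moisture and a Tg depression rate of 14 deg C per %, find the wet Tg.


Tg_wet = Tg_dry - k*moisture = 137 - 14*0.6 = 128.6 deg C

128.6 deg C


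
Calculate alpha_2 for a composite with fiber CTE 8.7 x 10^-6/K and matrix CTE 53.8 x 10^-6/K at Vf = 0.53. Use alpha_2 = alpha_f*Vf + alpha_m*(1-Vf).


alpha_2 = alpha_f*Vf + alpha_m*(1-Vf) = 8.7*0.53 + 53.8*0.47 = 29.9 x 10^-6/K

29.9 x 10^-6/K


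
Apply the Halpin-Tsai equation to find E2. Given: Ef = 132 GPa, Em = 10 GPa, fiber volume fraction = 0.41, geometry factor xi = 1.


eta = (Ef/Em - 1)/(Ef/Em + xi) = (13.2 - 1)/(13.2 + 1) = 0.8592
E2 = Em*(1+xi*eta*Vf)/(1-eta*Vf) = 20.88 GPa

20.88 GPa


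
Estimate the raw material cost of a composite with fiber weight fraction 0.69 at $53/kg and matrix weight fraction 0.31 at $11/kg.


Cost = cost_f*Wf + cost_m*Wm = 53*0.69 + 11*0.31 = $39.98/kg

$39.98/kg


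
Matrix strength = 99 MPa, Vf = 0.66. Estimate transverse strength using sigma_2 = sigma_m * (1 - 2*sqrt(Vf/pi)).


factor = 1 - 2*sqrt(0.66/pi) = 0.0833
sigma_2 = 99 * 0.0833 = 8.25 MPa

8.25 MPa


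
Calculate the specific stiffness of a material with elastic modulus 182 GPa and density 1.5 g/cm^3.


Specific stiffness = E/rho = 182/1.5 = 121.3 GPa/(g/cm^3)

121.3 GPa/(g/cm^3)


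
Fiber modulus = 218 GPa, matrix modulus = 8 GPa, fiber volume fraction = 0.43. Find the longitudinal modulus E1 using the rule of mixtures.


E1 = Ef*Vf + Em*(1-Vf) = 218*0.43 + 8*0.57 = 98.3 GPa

98.3 GPa


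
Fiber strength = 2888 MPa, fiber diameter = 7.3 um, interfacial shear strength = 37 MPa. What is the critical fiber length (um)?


Lc = sigma_f * d / (2 * tau_i) = 2888 * 7.3 / (2 * 37) = 284.9 um

284.9 um


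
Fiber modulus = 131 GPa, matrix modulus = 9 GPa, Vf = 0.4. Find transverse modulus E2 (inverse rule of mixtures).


1/E2 = Vf/Ef + (1-Vf)/Em = 0.4/131 + 0.6/9
E2 = 14.34 GPa

14.34 GPa


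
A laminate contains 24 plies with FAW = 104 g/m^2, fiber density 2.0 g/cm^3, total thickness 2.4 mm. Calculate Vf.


Vf = n * FAW / (rho_f * h * 1000) = 24 * 104 / (2.0 * 2.4 * 1000) = 0.52

0.52


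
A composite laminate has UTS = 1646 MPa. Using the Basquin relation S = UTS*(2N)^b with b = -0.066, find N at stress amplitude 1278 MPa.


N = 0.5 * (S/UTS)^(1/b) = 0.5 * (1278/1646)^(1/-0.066) = 23.1263 cycles

23.1263 cycles


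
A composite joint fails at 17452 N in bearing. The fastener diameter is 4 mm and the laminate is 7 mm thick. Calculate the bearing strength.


sigma_br = F/(d*h) = 17452/(4*7) = 623.3 MPa

623.3 MPa


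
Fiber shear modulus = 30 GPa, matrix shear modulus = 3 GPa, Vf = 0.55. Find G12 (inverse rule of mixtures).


1/G12 = Vf/Gf + (1-Vf)/Gm = 0.55/30 + 0.45/3
G12 = 5.94 GPa

5.94 GPa


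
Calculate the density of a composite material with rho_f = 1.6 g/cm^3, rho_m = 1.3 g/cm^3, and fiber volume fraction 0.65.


rho_c = rho_f*Vf + rho_m*(1-Vf) = 1.6*0.65 + 1.3*0.35 = 1.495 g/cm^3

1.495 g/cm^3


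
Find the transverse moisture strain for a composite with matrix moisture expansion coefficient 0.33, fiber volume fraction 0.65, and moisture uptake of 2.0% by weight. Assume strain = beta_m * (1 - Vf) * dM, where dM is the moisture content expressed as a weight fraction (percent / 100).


dM = 2.0/100 = 0.02
strain = beta_m * (1-Vf) * dM = 0.33 * 0.35 * 0.02 = 0.00231

0.00231


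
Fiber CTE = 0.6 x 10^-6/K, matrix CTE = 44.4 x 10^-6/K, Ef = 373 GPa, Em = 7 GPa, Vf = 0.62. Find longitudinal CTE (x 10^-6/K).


E1 = Ef*Vf + Em*(1-Vf) = 233.92
alpha_1 = (alpha_f*Ef*Vf + alpha_m*Em*(1-Vf))/E1 = 1.1 x 10^-6/K

1.1 x 10^-6/K


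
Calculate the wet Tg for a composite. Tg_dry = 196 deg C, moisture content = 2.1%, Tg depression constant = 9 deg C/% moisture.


Tg_wet = Tg_dry - k*moisture = 196 - 9*2.1 = 177.1 deg C

177.1 deg C


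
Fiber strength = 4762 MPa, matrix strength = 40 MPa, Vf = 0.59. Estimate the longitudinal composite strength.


sigma_1 = sigma_f*Vf + sigma_m*(1-Vf) = 4762*0.59 + 40*0.41 = 2826.0 MPa

2826.0 MPa


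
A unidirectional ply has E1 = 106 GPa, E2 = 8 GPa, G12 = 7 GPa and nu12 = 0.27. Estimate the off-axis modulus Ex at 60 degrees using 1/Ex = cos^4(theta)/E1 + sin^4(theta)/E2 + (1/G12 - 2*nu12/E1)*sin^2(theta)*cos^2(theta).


cos^4(60) = 0.0625, sin^4(60) = 0.5625, sin^2(60)*cos^2(60) = 0.1875
1/G12 - 2*nu12/E1 = 1/7 - 2*0.27/106 = 0.137763 GPa^-1
1/Ex = 0.0625/106 + 0.5625/8 + 0.137763*0.1875 = 0.0967326 GPa^-1
Ex = 10.34 GPa

10.34 GPa


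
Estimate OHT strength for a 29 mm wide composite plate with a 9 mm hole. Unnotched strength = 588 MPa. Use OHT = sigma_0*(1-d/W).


OHT = sigma_0*(1-d/W) = 588*(1-9/29) = 405.5 MPa

405.5 MPa


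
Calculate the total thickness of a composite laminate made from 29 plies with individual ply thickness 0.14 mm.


h = n * t_ply = 29 * 0.14 = 4.06 mm

4.06 mm


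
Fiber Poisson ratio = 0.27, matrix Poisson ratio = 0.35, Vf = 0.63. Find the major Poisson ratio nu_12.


nu_12 = nu_f*Vf + nu_m*(1-Vf) = 0.27*0.63 + 0.35*0.37 = 0.2996

0.2996


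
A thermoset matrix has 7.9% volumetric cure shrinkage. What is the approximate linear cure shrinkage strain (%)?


Linear shrinkage ≈ vol_shrink/3 = 7.9/3 = 2.633%

2.633%
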